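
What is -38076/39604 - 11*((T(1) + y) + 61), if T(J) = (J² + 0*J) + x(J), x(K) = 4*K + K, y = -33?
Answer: -3712493/9901 ≈ -374.96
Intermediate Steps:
x(K) = 5*K
T(J) = J² + 5*J (T(J) = (J² + 0*J) + 5*J = (J² + 0) + 5*J = J² + 5*J)
-38076/39604 - 11*((T(1) + y) + 61) = -38076/39604 - 11*((1*(5 + 1) - 33) + 61) = -38076*1/39604 - 11*((1*6 - 33) + 61) = -9519/9901 - 11*((6 - 33) + 61) = -9519/9901 - 11*(-27 + 61) = -9519/9901 - 11*34 = -9519/9901 - 374 = -3712493/9901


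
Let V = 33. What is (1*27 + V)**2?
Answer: 3600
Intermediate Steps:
(1*27 + V)**2 = (1*27 + 33)**2 = (27 + 33)**2 = 60**2 = 3600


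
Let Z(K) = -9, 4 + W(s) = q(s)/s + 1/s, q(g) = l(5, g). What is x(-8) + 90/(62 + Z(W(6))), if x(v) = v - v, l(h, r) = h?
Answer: 90/53 ≈ 1.6981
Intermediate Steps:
q(g) = 5
W(s) = -4 + 6/s (W(s) = -4 + (5/s + 1/s) = -4 + 6/s)
x(v) = 0
x(-8) + 90/(62 + Z(W(6))) = 0 + 90/(62 - 9) = 0 + 90/53 = 90/53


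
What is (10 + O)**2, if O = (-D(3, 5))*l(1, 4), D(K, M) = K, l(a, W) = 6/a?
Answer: 64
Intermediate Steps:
O = -18 (O = (-1*3)*(6/1) = -18 ≈ -18.000)
(10 + O)**2 = (10 - 18)**2 = (-8)**2 = 64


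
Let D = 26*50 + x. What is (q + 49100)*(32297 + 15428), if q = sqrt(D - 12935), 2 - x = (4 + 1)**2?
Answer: 2343297500 + 47725*I*sqrt(11658) ≈ 2.3433e+9 + 5.153e+6*I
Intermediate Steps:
x = -23 (x = 2 - (4 + 1)**2 = 2 - 1*5**2 = 2 - 1*25 = 2 - 25 = -23)
D = 1277 (D = 26*50 - 23 = 1300 - 23 = 1277)
q = I*sqrt(11658) (q = sqrt(1277 - 12935) = sqrt(-11658) = I*sqrt(11658) ≈ 107.97*I)
(q + 49100)*(32297 + 15428) = (I*sqrt(11658) + 49100)*(32297 + 15428) = (49100 + I*sqrt(11658))*47725 = 2343297500 + 47725*I*sqrt(11658)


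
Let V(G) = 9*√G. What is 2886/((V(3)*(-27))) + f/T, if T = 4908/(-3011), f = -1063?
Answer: 3200693/4908 - 962*√3/243 ≈ 645.28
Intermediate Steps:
T = -4908/3011 (T = 4908*(-1/3011) = -4908/3011 ≈ -1.6300)
2886/((V(3)*(-27))) + f/T = 2886/(((9*√3)*(-27))) - 1063/(-4908/3011) = 2886/((-243*√3)) - 1063*(-3011/4908) = 2886*(-√3/729) + 3200693/4908 = -962*√3/243 + 3200693/4908 = 3200693/4908 - 962*√3/243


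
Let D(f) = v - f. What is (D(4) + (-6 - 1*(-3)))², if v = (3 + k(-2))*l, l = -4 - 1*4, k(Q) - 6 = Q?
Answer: 3969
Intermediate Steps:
k(Q) = 6 + Q
l = -8 (l = -4 - 4 = -8)
v = -56 (v = (3 + (6 - 2))*(-8) = (3 + 4)*(-8) = 7*(-8) = -56)
D(f) = -56 - f
(D(4) + (-6 - 1*(-3)))² = ((-56 - 1*4) + (-6 - 1*(-3)))² = ((-56 - 4) + (-6 + 3))² = (-60 - 3)² = (-63)² = 3969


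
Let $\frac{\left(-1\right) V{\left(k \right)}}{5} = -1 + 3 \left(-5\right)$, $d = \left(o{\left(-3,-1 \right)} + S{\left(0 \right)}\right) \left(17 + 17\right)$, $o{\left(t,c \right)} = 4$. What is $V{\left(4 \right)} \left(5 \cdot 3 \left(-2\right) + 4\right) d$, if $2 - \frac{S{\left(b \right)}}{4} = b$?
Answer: $-848640$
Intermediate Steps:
$S{\left(b \right)} = 8 - 4 b$
$d = 408$ ($d = \left(4 + \left(8 - 0\right)\right) \left(17 + 17\right) = \left(4 + \left(8 + 0\right)\right) 34 = \left(4 + 8\right) 34 = 12 \cdot 34 = 408$)
$V{\left(k \right)} = 80$ ($V{\left(k \right)} = - 5 \left(-1 + 3 \left(-5\right)\right) = - 5 \left(-1 - 15\right) = \left(-5\right) \left(-16\right) = 80$)
$V{\left(4 \right)} \left(5 \cdot 3 \left(-2\right) + 4\right) d = 80 \left(5 \cdot 3 \left(-2\right) + 4\right) 408 = 80 \left(15 \left(-2\right) + 4\right) 408 = 80 \left(-30 + 4\right) 408 = 80 \left(-26\right) 408 = \left(-2080\right) 408 = -848640$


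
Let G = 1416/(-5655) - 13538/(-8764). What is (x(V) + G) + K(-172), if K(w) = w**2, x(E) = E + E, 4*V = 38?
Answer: 34933363353/1180010 ≈ 29604.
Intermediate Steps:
V = 19/2 (V = (1/4)*38 = 19/2 ≈ 9.5000)
x(E) = 2*E
G = 1527323/1180010 (G = 1416*(-1/5655) - 13538*(-1/8764) = -472/1885 + 967/626 = 1527323/1180010 ≈ 1.2943)
(x(V) + G) + K(-172) = (2*(19/2) + 1527323/1180010) + (-172)**2 = (19 + 1527323/1180010) + 29584 = 23947513/1180010 + 29584 = 34933363353/1180010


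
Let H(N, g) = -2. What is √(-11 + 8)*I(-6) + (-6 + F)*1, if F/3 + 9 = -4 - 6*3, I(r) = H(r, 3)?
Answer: -99 - 2*I*√3 ≈ -99.0 - 3.4641*I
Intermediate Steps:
I(r) = -2
F = -93 (F = -27 + 3*(-4 - 6*3) = -27 + 3*(-4 - 1*18) = -27 + 3*(-4 - 18) = -27 + 3*(-22) = -27 - 66 = -93)
√(-11 + 8)*I(-6) + (-6 + F)*1 = √(-11 + 8)*(-2) + (-6 - 93)*1 = √(-3)*(-2) - 99*1 = (I*√3)*(-2) - 99 = -2*I*√3 - 99 = -99 - 2*I*√3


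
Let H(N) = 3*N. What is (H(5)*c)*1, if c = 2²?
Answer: 60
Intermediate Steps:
c = 4
(H(5)*c)*1 = ((3*5)*4)*1 = (15*4)*1 = 60*1 = 60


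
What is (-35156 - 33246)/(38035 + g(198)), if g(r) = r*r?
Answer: -68402/77239 ≈ -0.88559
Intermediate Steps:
g(r) = r²
(-35156 - 33246)/(38035 + g(198)) = (-35156 - 33246)/(38035 + 198²) = -68402/(38035 + 39204) = -68402/77239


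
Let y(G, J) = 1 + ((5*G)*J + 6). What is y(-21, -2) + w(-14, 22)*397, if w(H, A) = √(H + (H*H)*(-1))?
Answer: 217 + 397*I*√210 ≈ 217.0 + 5753.1*I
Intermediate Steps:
w(H, A) = √(H - H²) (w(H, A) = √(H + H²*(-1)) = √(H - H²))
y(G, J) = 7 + 5*G*J (y(G, J) = 1 + (5*G*J + 6) = 1 + (6 + 5*G*J) = 7 + 5*G*J)
y(-21, -2) + w(-14, 22)*397 = (7 + 5*(-21)*(-2)) + √(-14*(1 - 1*(-14)))*397 = (7 + 210) + √(-14*(1 + 14))*397 = 217 + √(-14*15)*397 = 217 + √(-210)*397 = 217 + (I*√210)*397 = 217 + 397*I*√210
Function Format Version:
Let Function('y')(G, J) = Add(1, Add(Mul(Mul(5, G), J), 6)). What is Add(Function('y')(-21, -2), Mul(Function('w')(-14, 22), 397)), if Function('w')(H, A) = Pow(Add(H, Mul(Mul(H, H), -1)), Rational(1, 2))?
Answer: Add(217, Mul(397, I, Pow(210, Rational(1, 2)))) ≈ Add(217.00, Mul(5753.1, I))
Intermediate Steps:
Function('w')(H, A) = Pow(Add(H, Mul(-1, Pow(H, 2))), Rational(1, 2)) (Function('w')(H, A) = Pow(Add(H, Mul(Pow(H, 2), -1)), Rational(1, 2)) = Pow(Add(H, Mul(-1, Pow(H, 2))), Rational(1, 2)))
Function('y')(G, J) = Add(7, Mul(5, G, J)) (Function('y')(G, J) = Add(1, Add(Mul(5, G, J), 6)) = Add(1, Add(6, Mul(5, G, J))) = Add(7, Mul(5, G, J)))
Add(Function('y')(-21, -2), Mul(Function('w')(-14, 22), 397)) = Add(Add(7, Mul(5, -21, -2)), Mul(Pow(Mul(-14, Add(1, Mul(-1, -14))), Rational(1, 2)), 397)) = Add(Add(7, 210), Mul(Pow(Mul(-14, Add(1, 14)), Rational(1, 2)), 397)) = Add(217, Mul(Pow(Mul(-14, 15), Rational(1, 2)), 397)) = Add(217, Mul(Pow(-210, Rational(1, 2)), 397)) = Add(217, Mul(Mul(I, Pow(210, Rational(1, 2))), 397)) = Add(217, Mul(397, I, Pow(210, Rational(1, 2))))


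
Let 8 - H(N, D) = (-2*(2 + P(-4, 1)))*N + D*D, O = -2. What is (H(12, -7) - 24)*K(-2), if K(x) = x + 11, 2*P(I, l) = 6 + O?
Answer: 279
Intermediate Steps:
P(I, l) = 2 (P(I, l) = (6 - 2)/2 = (1/2)*4 = 2)
K(x) = 11 + x
H(N, D) = 8 - D**2 + 8*N (H(N, D) = 8 - ((-2*(2 + 2))*N + D*D) = 8 - ((-2*4)*N + D**2) = 8 - (-8*N + D**2) = 8 - (D**2 - 8*N) = 8 + (-D**2 + 8*N) = 8 - D**2 + 8*N)
(H(12, -7) - 24)*K(-2) = ((8 - 1*(-7)**2 + 8*12) - 24)*(11 - 2) = ((8 - 1*49 + 96) - 24)*9 = ((8 - 49 + 96) - 24)*9 = (55 - 24)*9 = 31*9 = 279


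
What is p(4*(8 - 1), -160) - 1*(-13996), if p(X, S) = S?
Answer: 13836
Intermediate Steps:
p(4*(8 - 1), -160) - 1*(-13996) = -160 - 1*(-13996) = -160 + 13996 = 13836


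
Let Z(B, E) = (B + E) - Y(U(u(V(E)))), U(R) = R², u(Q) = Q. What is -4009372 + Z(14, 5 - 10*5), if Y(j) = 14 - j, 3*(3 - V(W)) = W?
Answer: -4009093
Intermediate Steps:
V(W) = 3 - W/3
Z(B, E) = -14 + B + E + (3 - E/3)² (Z(B, E) = (B + E) - (14 - (3 - E/3)²) = (B + E) + (-14 + (3 - E/3)²) = -14 + B + E + (3 - E/3)²)
-4009372 + Z(14, 5 - 10*5) = -4009372 + (-5 + 14 - (5 - 10*5) + (5 - 10*5)²/9) = -4009372 + (-5 + 14 - (5 - 50) + (5 - 50)²/9) = -4009372 + (-5 + 14 - 1*(-45) + (⅑)*(-45)²) = -4009372 + (-5 + 14 + 45 + (⅑)*2025) = -4009372 + (-5 + 14 + 45 + 225) = -4009372 + 279 = -4009093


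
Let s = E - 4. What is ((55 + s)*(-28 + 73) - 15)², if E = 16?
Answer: 9000000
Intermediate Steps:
s = 12 (s = 16 - 4 = 12)
((55 + s)*(-28 + 73) - 15)² = ((55 + 12)*(-28 + 73) - 15)² = (67*45 - 15)² = (3015 - 15)² = 3000² = 9000000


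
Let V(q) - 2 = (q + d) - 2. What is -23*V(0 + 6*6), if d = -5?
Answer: -713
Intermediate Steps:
V(q) = -5 + q (V(q) = 2 + ((q - 5) - 2) = 2 + ((-5 + q) - 2) = 2 + (-7 + q) = -5 + q)
-23*V(0 + 6*6) = -23*(-5 + (0 + 6*6)) = -23*(-5 + (0 + 36)) = -23*(-5 + 36) = -23*31 = -713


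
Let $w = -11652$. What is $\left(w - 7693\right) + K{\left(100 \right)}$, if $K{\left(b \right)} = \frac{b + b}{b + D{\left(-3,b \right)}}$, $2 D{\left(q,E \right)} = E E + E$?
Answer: $- \frac{1992531}{103} \approx -19345.0$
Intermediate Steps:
$D{\left(q,E \right)} = \frac{E}{2} + \frac{E^{2}}{2}$ ($D{\left(q,E \right)} = \frac{E E + E}{2} = \frac{E^{2} + E}{2} = \frac{E + E^{2}}{2} = \frac{E}{2} + \frac{E^{2}}{2}$)
$K{\left(b \right)} = \frac{2 b}{b + \frac{b \left(1 + b\right)}{2}}$ ($K{\left(b \right)} = \frac{b + b}{b + \frac{b \left(1 + b\right)}{2}} = \frac{2 b}{b + \frac{b \left(1 + b\right)}{2}}$)
$\left(w - 7693\right) + K{\left(100 \right)} = \left(-11652 - 7693\right) + \frac{4}{3 + 100} = -19345 + \frac{4}{103} = - \frac{1992531}{103}$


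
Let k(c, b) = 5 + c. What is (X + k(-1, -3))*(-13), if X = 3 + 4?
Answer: -143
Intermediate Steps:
X = 7
(X + k(-1, -3))*(-13) = (7 + (5 - 1))*(-13) = (7 + 4)*(-13) = 11*(-13) = -143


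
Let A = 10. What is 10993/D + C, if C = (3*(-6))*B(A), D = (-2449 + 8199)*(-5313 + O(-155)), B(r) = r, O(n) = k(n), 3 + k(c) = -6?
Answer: -5508280993/30601500 ≈ -180.00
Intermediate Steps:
k(c) = -9 (k(c) = -3 - 6 = -9)
O(n) = -9
D = -30601500 (D = (-2449 + 8199)*(-5313 - 9) = 5750*(-5322) = -30601500)
C = -180 (C = (3*(-6))*10 = -18*10 = -180)
10993/D + C = 10993/(-30601500) - 180 = 10993*(-1/30601500) - 180 = -10993/30601500 - 180 = -5508280993/30601500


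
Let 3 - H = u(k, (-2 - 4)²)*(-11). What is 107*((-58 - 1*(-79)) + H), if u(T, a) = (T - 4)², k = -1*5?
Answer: 97905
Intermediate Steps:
k = -5
u(T, a) = (-4 + T)²
H = 894 (H = 3 - (-4 - 5)²*(-11) = 3 - (-9)²*(-11) = 3 - 81*(-11) = 3 - 1*(-891) = 3 + 891 = 894)
107*((-58 - 1*(-79)) + H) = 107*((-58 - 1*(-79)) + 894) = 107*((-58 + 79) + 894) = 107*(21 + 894) = 107*915 = 97905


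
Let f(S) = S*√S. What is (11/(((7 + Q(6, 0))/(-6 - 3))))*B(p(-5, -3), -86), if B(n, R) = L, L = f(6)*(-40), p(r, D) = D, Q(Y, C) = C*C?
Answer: 23760*√6/7 ≈ 8314.3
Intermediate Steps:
Q(Y, C) = C²
f(S) = S^(3/2)
L = -240*√6 (L = 6^(3/2)*(-40) = (6*√6)*(-40) = -240*√6 ≈ -587.88)
B(n, R) = -240*√6
(11/(((7 + Q(6, 0))/(-6 - 3))))*B(p(-5, -3), -86) = (11/(((7 + 0²)/(-6 - 3))))*(-240*√6) = (11/(((7 + 0)/(-9))))*(-240*√6) = (11/((7*(-⅑))))*(-240*√6) = (11/(-7/9))*(-240*√6) = (11*(-9/7))*(-240*√6) = -(-23760)*√6/7 = 23760*√6/7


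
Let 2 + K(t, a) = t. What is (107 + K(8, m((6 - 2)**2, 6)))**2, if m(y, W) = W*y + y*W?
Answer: 12769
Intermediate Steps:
m(y, W) = 2*W*y (m(y, W) = W*y + W*y = 2*W*y)
K(t, a) = -2 + t
(107 + K(8, m((6 - 2)**2, 6)))**2 = (107 + (-2 + 8))**2 = (107 + 6)**2 = 113**2 = 12769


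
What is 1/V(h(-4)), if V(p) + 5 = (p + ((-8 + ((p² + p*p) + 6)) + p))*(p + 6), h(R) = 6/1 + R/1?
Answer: 1/75 ≈ 0.013333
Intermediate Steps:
h(R) = 6 + R (h(R) = 6*1 + R*1 = 6 + R)
V(p) = -5 + (6 + p)*(-2 + 2*p + 2*p²) (V(p) = -5 + (p + ((-8 + ((p² + p*p) + 6)) + p))*(p + 6) = -5 + (p + ((-8 + ((p² + p²) + 6)) + p))*(6 + p) = -5 + (p + ((-8 + (2*p² + 6)) + p))*(6 + p) = -5 + (p + ((-8 + (6 + 2*p²)) + p))*(6 + p) = -5 + (p + ((-2 + 2*p²) + p))*(6 + p) = -5 + (p + (-2 + p + 2*p²))*(6 + p) = -5 + (-2 + 2*p + 2*p²)*(6 + p) = -5 + (6 + p)*(-2 + 2*p + 2*p²))
1/V(h(-4)) = 1/(-17 + 2*(6 - 4)³ + 10*(6 - 4) + 14*(6 - 4)²) = 1/(-17 + 2*2³ + 10*2 + 14*2²) = 1/(-17 + 2*8 + 20 + 14*4) = 1/(-17 + 16 + 20 + 56) = 1/75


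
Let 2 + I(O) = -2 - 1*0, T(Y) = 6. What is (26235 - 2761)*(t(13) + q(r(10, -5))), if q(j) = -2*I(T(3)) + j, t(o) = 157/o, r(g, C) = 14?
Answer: 10398982/13 ≈ 7.9992e+5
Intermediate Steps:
I(O) = -4 (I(O) = -2 + (-2 - 1*0) = -2 + (-2 + 0) = -2 - 2 = -4)
q(j) = 8 + j (q(j) = -2*(-4) + j = 8 + j)
(26235 - 2761)*(t(13) + q(r(10, -5))) = (26235 - 2761)*(157/13 + (8 + 14)) = 23474*(157*(1/13) + 22) = 23474*(157/13 + 22) = 23474*(443/13) = 10398982/13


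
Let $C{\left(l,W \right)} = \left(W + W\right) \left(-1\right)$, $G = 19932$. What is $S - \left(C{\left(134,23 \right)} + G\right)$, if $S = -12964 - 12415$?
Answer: $-45265$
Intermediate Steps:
$C{\left(l,W \right)} = - 2 W$ ($C{\left(l,W \right)} = 2 W \left(-1\right) = - 2 W$)
$S = -25379$ ($S = -12964 - 12415 = -25379$)
$S - \left(C{\left(134,23 \right)} + G\right) = -25379 - \left(\left(-2\right) 23 + 19932\right) = -25379 - \left(-46 + 19932\right) = -25379 - 19886 = -45265$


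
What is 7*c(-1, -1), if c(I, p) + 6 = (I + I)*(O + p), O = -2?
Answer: 0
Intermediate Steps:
c(I, p) = -6 + 2*I*(-2 + p) (c(I, p) = -6 + (I + I)*(-2 + p) = -6 + (2*I)*(-2 + p) = -6 + 2*I*(-2 + p))
7*c(-1, -1) = 7*(-6 - 4*(-1) + 2*(-1)*(-1)) = 7*(-6 + 4 + 2) = 7*0 = 0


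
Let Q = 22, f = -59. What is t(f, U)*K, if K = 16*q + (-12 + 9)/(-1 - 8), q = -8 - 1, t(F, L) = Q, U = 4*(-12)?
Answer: -9482/3 ≈ -3160.7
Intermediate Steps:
U = -48
t(F, L) = 22
q = -9
K = -431/3 (K = 16*(-9) + (-12 + 9)/(-1 - 8) = -144 - 3/(-9) = -144 - 3*(-1/9) = -144 + 1/3 = -431/3 ≈ -143.67)
t(f, U)*K = 22*(-431/3) = -9482/3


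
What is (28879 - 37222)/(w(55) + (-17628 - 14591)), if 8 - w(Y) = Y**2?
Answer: 8343/35236 ≈ 0.23677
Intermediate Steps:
w(Y) = 8 - Y**2
(28879 - 37222)/(w(55) + (-17628 - 14591)) = (28879 - 37222)/((8 - 1*55**2) + (-17628 - 14591)) = -8343/((8 - 1*3025) - 32219) = -8343/((8 - 3025) - 32219) = -8343/(-3017 - 32219) = -8343/(-35236) = -8343*(-1/35236) = 8343/35236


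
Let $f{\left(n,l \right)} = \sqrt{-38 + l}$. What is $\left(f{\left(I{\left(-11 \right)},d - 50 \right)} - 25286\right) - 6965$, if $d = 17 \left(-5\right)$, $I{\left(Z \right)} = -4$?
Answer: $-32251 + i \sqrt{173} \approx -32251.0 + 13.153 i$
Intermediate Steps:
$d = -85$
$\left(f{\left(I{\left(-11 \right)},d - 50 \right)} - 25286\right) - 6965 = \left(\sqrt{-38 - 135} - 25286\right) - 6965 = \left(\sqrt{-173} - 25286\right) - 6965 = \left(i \sqrt{173} - 25286\right) - 6965 = \left(-25286 + i \sqrt{173}\right) - 6965 = -32251 + i \sqrt{173}$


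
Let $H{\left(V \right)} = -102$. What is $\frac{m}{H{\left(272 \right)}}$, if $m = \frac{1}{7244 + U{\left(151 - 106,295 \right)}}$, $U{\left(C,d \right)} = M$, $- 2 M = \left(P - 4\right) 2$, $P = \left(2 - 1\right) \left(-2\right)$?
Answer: $- \frac{1}{739500} \approx -1.3523 \cdot 10^{-6}$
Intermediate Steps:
$P = -2$ ($P = \left(2 - 1\right) \left(-2\right) = 1 \left(-2\right) = -2$)
$M = 6$ ($M = - \frac{\left(-2 - 4\right) 2}{2} = - \frac{\left(-6\right) 2}{2} = \left(- \frac{1}{2}\right) \left(-12\right) = 6$)
$U{\left(C,d \right)} = 6$
$m = \frac{1}{7250}$ ($m = \frac{1}{7244 + 6} = \frac{1}{7250} \approx 0.00013793$)
$\frac{m}{H{\left(272 \right)}} = \frac{1}{7250 \left(-102\right)} = \frac{1}{7250} \left(- \frac{1}{102}\right) = - \frac{1}{739500}$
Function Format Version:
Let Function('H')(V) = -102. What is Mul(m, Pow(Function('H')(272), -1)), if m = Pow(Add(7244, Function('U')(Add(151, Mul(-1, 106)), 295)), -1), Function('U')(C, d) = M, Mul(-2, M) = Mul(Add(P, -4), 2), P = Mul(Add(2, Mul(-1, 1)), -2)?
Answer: Rational(-1, 739500) ≈ -1.3523e-6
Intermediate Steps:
P = -2 (P = Mul(Add(2, -1), -2) = Mul(1, -2) = -2)
M = 6 (M = Mul(Rational(-1, 2), Mul(Add(-2, -4), 2)) = Mul(Rational(-1, 2), Mul(-6, 2)) = Mul(Rational(-1, 2), -12) = 6)
Function('U')(C, d) = 6
m = Rational(1, 7250) (m = Pow(Add(7244, 6), -1) = Pow(7250, -1) = Rational(1, 7250) ≈ 0.00013793)
Mul(m, Pow(Function('H')(272), -1)) = Mul(Rational(1, 7250), Pow(-102, -1)) = Mul(Rational(1, 7250), Rational(-1, 102)) = Rational(-1, 739500)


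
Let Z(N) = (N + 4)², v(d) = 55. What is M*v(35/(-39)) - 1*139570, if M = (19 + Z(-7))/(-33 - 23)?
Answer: -279195/2 ≈ -1.3960e+5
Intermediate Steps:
Z(N) = (4 + N)²
M = -½ (M = (19 + (4 - 7)²)/(-33 - 23) = (19 + (-3)²)/(-56) = (19 + 9)*(-1/56) = 28*(-1/56) = -½ ≈ -0.50000)
M*v(35/(-39)) - 1*139570 = -½*55 - 1*139570 = -55/2 - 139570 = -279195/2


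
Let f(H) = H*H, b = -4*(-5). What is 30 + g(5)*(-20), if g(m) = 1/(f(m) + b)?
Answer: 266/9 ≈ 29.556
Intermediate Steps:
b = 20
f(H) = H**2
g(m) = 1/(20 + m**2) (g(m) = 1/(m**2 + 20) = 1/(20 + m**2))
30 + g(5)*(-20) = 30 - 20/(20 + 5**2) = 30 - 20/(20 + 25) = 30 - 20/45 = 30 + (1/45)*(-20) = 30 - 4/9 = 266/9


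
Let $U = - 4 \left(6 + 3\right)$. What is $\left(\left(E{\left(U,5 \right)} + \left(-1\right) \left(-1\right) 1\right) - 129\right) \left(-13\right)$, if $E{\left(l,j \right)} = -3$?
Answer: $1703$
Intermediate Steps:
$U = -36$ ($U = \left(-4\right) 9 = -36$)
$\left(\left(E{\left(U,5 \right)} + \left(-1\right) \left(-1\right) 1\right) - 129\right) \left(-13\right) = \left(\left(-3 + \left(-1\right) \left(-1\right) 1\right) - 129\right) \left(-13\right) = \left(\left(-3 + 1 \cdot 1\right) - 129\right) \left(-13\right) = \left(\left(-3 + 1\right) - 129\right) \left(-13\right) = \left(-2 - 129\right) \left(-13\right) = \left(-131\right) \left(-13\right) = 1703$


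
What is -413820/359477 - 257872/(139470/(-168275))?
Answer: 1559887541867620/5013625719 ≈ 3.1113e+5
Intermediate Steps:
-413820/359477 - 257872/(139470/(-168275)) = -413820*1/359477 - 257872/(139470*(-1/168275)) = -413820/359477 - 257872/(-27894/33655) = -413820/359477 - 257872*(-33655/27894) = -413820/359477 + 4339341080/13947 = 1559887541867620/5013625719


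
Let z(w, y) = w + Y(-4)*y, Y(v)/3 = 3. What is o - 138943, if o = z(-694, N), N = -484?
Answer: -143993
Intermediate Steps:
Y(v) = 9 (Y(v) = 3*3 = 9)
z(w, y) = w + 9*y
o = -5050 (o = -694 + 9*(-484) = -694 - 4356 = -5050)
o - 138943 = -5050 - 138943 = -143993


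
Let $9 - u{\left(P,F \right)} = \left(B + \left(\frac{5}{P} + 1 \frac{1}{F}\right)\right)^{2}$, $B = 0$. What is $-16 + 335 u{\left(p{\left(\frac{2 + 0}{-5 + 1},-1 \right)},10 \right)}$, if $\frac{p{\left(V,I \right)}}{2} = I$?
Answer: $\frac{5347}{5} \approx 1069.4$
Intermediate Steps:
$p{\left(V,I \right)} = 2 I$
$u{\left(P,F \right)} = 9 - \left(\frac{1}{F} + \frac{5}{P}\right)^{2}$ ($u{\left(P,F \right)} = 9 - \left(0 + \left(\frac{5}{P} + 1 \frac{1}{F}\right)\right)^{2} = 9 - \left(0 + \left(\frac{5}{P} + \frac{1}{F}\right)\right)^{2} = 9 - \left(0 + \left(\frac{1}{F} + \frac{5}{P}\right)\right)^{2} = 9 - \left(\frac{1}{F} + \frac{5}{P}\right)^{2}$)
$-16 + 335 u{\left(p{\left(\frac{2 + 0}{-5 + 1},-1 \right)},10 \right)} = -16 + 335 \left(9 - \frac{\left(2 \left(-1\right) + 5 \cdot 10\right)^{2}}{100 \cdot 4}\right) = -16 + 335 \left(9 - \frac{\left(-2 + 50\right)^{2}}{100 \cdot 4}\right) = -16 + 335 \left(9 - \frac{1}{100} \cdot \frac{1}{4} \cdot 48^{2}\right) = -16 + 335 \left(9 - \frac{1}{100} \cdot \frac{1}{4} \cdot 2304\right) = -16 + 335 \left(9 - \frac{144}{25}\right) = -16 + 335 \cdot \frac{81}{25} = -16 + \frac{5427}{5} = \frac{5347}{5}$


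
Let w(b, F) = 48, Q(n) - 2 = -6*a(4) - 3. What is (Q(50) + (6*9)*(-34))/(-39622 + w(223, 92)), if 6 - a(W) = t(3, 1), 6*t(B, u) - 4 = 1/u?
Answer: 934/19787 ≈ 0.047203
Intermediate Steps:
t(B, u) = ⅔ + 1/(6*u)
a(W) = 31/6 (a(W) = 6 - (1 + 4*1)/(6*1) = 6 - (1 + 4)/6 = 6 - 5/6 = 6 - 1*⅚ = 6 - ⅚ = 31/6)
Q(n) = -32 (Q(n) = 2 + (-6*31/6 - 3) = 2 + (-31 - 3) = 2 - 34 = -32)
(Q(50) + (6*9)*(-34))/(-39622 + w(223, 92)) = (-32 + (6*9)*(-34))/(-39622 + 48) = (-32 + 54*(-34))/(-39574) = (-32 - 1836)*(-1/39574) = -1868*(-1/39574) = 934/19787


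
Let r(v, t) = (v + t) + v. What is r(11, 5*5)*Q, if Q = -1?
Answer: -47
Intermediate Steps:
r(v, t) = t + 2*v (r(v, t) = (t + v) + v = t + 2*v)
r(11, 5*5)*Q = (5*5 + 2*11)*(-1) = (25 + 22)*(-1) = 47*(-1) = -47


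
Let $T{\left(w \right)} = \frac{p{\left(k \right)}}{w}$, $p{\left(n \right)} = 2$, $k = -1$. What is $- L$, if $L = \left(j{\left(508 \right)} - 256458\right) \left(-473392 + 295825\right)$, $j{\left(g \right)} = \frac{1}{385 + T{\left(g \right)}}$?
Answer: $- \frac{1484417742096536}{32597} \approx -4.5538 \cdot 10^{10}$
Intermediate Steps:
$T{\left(w \right)} = \frac{2}{w}$
$j{\left(g \right)} = \frac{1}{385 + \frac{2}{g}}$
$L = \frac{1484417742096536}{32597}$ ($L = \left(\frac{508}{2 + 385 \cdot 508} - 256458\right) \left(-473392 + 295825\right) = \left(\frac{508}{2 + 195580} - 256458\right) \left(-177567\right) = \left(\frac{508}{195582} - 256458\right) \left(-177567\right) = \left(508 \cdot \frac{1}{195582} - 256458\right) \left(-177567\right) = \left(\frac{254}{97791} - 256458\right) \left(-177567\right) = \left(- \frac{25079284024}{97791}\right) \left(-177567\right) = \frac{1484417742096536}{32597} \approx 4.5538 \cdot 10^{10}$)
$- L = \left(-1\right) \frac{1484417742096536}{32597} = - \frac{1484417742096536}{32597}$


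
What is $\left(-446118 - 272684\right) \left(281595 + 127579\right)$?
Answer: $-294115089548$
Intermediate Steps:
$\left(-446118 - 272684\right) \left(281595 + 127579\right) = \left(-718802\right) 409174 = -294115089548$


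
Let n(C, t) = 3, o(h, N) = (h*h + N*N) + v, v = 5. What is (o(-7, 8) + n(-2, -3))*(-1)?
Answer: -121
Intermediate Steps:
o(h, N) = 5 + N² + h² (o(h, N) = (h*h + N*N) + 5 = (h² + N²) + 5 = (N² + h²) + 5 = 5 + N² + h²)
(o(-7, 8) + n(-2, -3))*(-1) = ((5 + 8² + (-7)²) + 3)*(-1) = ((5 + 64 + 49) + 3)*(-1) = (118 + 3)*(-1) = 121*(-1) = -121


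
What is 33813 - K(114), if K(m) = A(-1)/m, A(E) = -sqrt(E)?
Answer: 33813 + I/114 ≈ 33813.0 + 0.0087719*I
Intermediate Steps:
A(E) = -sqrt(E)
K(m) = -I/m (K(m) = (-sqrt(-1))/m = (-I)/m = -I/m)
33813 - K(114) = 33813 - (-1)*I/114 = 33813 + I/114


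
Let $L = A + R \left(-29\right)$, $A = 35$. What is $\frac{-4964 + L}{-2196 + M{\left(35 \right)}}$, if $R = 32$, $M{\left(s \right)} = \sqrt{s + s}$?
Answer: $\frac{6430986}{2411173} + \frac{5857 \sqrt{70}}{4822346} \approx 2.6773$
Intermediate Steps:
$M{\left(s \right)} = \sqrt{2} \sqrt{s}$ ($M{\left(s \right)} = \sqrt{2 s} = \sqrt{2} \sqrt{s}$)
$L = -893$ ($L = 35 + 32 \left(-29\right) = 35 - 928 = -893$)
$\frac{-4964 + L}{-2196 + M{\left(35 \right)}} = \frac{-4964 - 893}{-2196 + \sqrt{2} \sqrt{35}} = - \frac{5857}{-2196 + \sqrt{70}}$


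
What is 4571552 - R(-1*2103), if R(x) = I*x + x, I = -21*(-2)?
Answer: 4661981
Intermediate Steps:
I = 42
R(x) = 43*x (R(x) = 42*x + x = 43*x)
4571552 - R(-1*2103) = 4571552 - 43*(-1*2103) = 4571552 - 43*(-2103) = 4571552 - 1*(-90429) = 4571552 + 90429 = 4661981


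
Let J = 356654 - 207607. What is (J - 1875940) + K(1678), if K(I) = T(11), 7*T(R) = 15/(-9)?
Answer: -36264758/21 ≈ -1.7269e+6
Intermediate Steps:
J = 149047
T(R) = -5/21 (T(R) = (15/(-9))/7 = (15*(-1/9))/7 = (1/7)*(-5/3) = -5/21)
K(I) = -5/21
(J - 1875940) + K(1678) = (149047 - 1875940) - 5/21 = -1726893 - 5/21 = -36264758/21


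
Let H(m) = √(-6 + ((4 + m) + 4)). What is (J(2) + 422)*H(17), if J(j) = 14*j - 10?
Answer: 440*√19 ≈ 1917.9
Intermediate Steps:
H(m) = √(2 + m) (H(m) = √(-6 + (8 + m)) = √(2 + m))
J(j) = -10 + 14*j
(J(2) + 422)*H(17) = ((-10 + 14*2) + 422)*√(2 + 17) = ((-10 + 28) + 422)*√19 = (18 + 422)*√19 = 440*√19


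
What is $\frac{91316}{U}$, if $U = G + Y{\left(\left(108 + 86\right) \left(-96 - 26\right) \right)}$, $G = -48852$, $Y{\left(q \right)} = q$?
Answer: $- \frac{617}{490} \approx -1.2592$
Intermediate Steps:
$U = -72520$ ($U = -48852 + \left(108 + 86\right) \left(-96 - 26\right) = -48852 + 194 \left(-122\right) = -48852 - 23668 = -72520$)
$\frac{91316}{U} = \frac{91316}{-72520} = 91316 \left(- \frac{1}{72520}\right) = - \frac{617}{490}$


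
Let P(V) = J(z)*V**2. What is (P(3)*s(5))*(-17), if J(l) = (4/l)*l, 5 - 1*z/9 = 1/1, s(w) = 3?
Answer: -1836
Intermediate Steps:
z = 36 (z = 45 - 9/1 = 45 - 9*1 = 45 - 9 = 36)
J(l) = 4
P(V) = 4*V**2
(P(3)*s(5))*(-17) = ((4*3**2)*3)*(-17) = ((4*9)*3)*(-17) = (36*3)*(-17) = 108*(-17) = -1836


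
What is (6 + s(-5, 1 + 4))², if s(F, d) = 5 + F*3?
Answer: 16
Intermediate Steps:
s(F, d) = 5 + 3*F
(6 + s(-5, 1 + 4))² = (6 + (5 + 3*(-5)))² = (6 + (5 - 15))² = (6 - 10)² = (-4)² = 16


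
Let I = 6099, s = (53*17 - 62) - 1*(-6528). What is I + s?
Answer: 13466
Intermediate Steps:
s = 7367 (s = (901 - 62) + 6528 = 839 + 6528 = 7367)
I + s = 6099 + 7367 = 13466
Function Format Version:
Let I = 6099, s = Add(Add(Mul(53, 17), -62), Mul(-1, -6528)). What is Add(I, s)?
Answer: 13466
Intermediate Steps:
s = 7367 (s = Add(Add(901, -62), 6528) = Add(839, 6528) = 7367)
Add(I, s) = Add(6099, 7367) = 13466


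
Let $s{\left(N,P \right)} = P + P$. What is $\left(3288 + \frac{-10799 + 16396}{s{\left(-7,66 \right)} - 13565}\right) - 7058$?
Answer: $- \frac{50648007}{13433} \approx -3770.4$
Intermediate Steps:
$s{\left(N,P \right)} = 2 P$
$\left(3288 + \frac{-10799 + 16396}{s{\left(-7,66 \right)} - 13565}\right) - 7058 = \left(3288 + \frac{-10799 + 16396}{2 \cdot 66 - 13565}\right) - 7058 = \left(3288 + \frac{5597}{132 - 13565}\right) - 7058 = \left(3288 + \frac{5597}{-13433}\right) - 7058 = \left(3288 + 5597 \left(- \frac{1}{13433}\right)\right) - 7058 = \left(3288 - \frac{5597}{13433}\right) - 7058 = \frac{44162107}{13433} - 7058 = - \frac{50648007}{13433}$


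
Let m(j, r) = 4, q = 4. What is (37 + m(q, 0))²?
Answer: 1681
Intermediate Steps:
(37 + m(q, 0))² = (37 + 4)² = 41² = 1681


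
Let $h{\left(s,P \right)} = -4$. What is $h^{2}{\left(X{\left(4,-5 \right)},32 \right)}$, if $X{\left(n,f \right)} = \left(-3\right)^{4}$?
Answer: $16$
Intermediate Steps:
$X{\left(n,f \right)} = 81$
$h^{2}{\left(X{\left(4,-5 \right)},32 \right)} = \left(-4\right)^{2} = 16$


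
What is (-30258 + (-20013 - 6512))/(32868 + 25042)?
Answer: -56783/57910 ≈ -0.98054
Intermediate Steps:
(-30258 + (-20013 - 6512))/(32868 + 25042) = (-30258 - 26525)/57910 = -56783*1/57910 = -56783/57910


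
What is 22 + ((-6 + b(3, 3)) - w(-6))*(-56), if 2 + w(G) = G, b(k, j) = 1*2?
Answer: -202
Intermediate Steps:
b(k, j) = 2
w(G) = -2 + G
22 + ((-6 + b(3, 3)) - w(-6))*(-56) = 22 + ((-6 + 2) - (-2 - 6))*(-56) = 22 + (-4 - 1*(-8))*(-56) = 22 + (-4 + 8)*(-56) = 22 + 4*(-56) = 22 - 224 = -202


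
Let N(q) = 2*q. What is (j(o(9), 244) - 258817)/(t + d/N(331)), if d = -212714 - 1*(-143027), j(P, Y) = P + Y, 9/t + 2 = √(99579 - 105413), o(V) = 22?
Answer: 3868657528728998/1575147058965 - 56654212222*I*√5834/1575147058965 ≈ 2456.1 - 2.7472*I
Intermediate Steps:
t = 9/(-2 + I*√5834) (t = 9/(-2 + √(99579 - 105413)) = 9/(-2 + √(-5834)) = 9/(-2 + I*√5834) ≈ -0.0030832 - 0.11775*I)
d = -69687 (d = -212714 + 143027 = -69687)
(j(o(9), 244) - 258817)/(t + d/N(331)) = ((22 + 244) - 258817)/((-3/973 - 3*I*√5834/1946) - 69687/(2*331)) = (266 - 258817)/((-3/973 - 3*I*√5834/1946) - 69687/662) = -258551/((-3/973 - 3*I*√5834/1946) - 69687*1/662) = -258551/((-3/973 - 3*I*√5834/1946) - 69687/662) = -258551/(-67807437/644126 - 3*I*√5834/1946)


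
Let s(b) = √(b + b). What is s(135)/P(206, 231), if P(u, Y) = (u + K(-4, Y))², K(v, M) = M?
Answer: 3*√30/190969 ≈ 8.6044e-5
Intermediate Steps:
s(b) = √2*√b (s(b) = √(2*b) = √2*√b)
P(u, Y) = (Y + u)² (P(u, Y) = (u + Y)² = (Y + u)²)
s(135)/P(206, 231) = (√2*√135)/((231 + 206)²) = (√2*(3*√15))/(437²) = (3*√30)/190969 = (3*√30)*(1/190969) = 3*√30/190969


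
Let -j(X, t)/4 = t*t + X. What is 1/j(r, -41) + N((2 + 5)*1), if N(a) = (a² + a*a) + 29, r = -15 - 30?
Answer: 831087/6544 ≈ 127.00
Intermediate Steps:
r = -45
N(a) = 29 + 2*a² (N(a) = (a² + a²) + 29 = 2*a² + 29 = 29 + 2*a²)
j(X, t) = -4*X - 4*t² (j(X, t) = -4*(t*t + X) = -4*(t² + X) = -4*(X + t²) = -4*X - 4*t²)
1/j(r, -41) + N((2 + 5)*1) = 1/(-4*(-45) - 4*(-41)²) + (29 + 2*((2 + 5)*1)²) = 1/(180 - 4*1681) + (29 + 2*(7*1)²) = 1/(180 - 6724) + (29 + 2*7²) = 1/(-6544) + (29 + 2*49) = -1/6544 + (29 + 98) = -1/6544 + 127 = 831087/6544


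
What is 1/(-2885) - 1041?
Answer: -3003286/2885 ≈ -1041.0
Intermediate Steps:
1/(-2885) - 1041 = -1/2885 - 1041 = -3003286/2885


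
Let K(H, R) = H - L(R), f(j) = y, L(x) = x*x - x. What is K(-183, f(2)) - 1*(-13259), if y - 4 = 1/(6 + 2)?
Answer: 836039/64 ≈ 13063.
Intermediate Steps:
L(x) = x² - x
y = 33/8 (y = 4 + 1/(6 + 2) = 4 + 1/8 = 4 + ⅛ = 33/8 ≈ 4.1250)
f(j) = 33/8
K(H, R) = H - R*(-1 + R)
K(-183, f(2)) - 1*(-13259) = (-183 - 1*33/8*(-1 + 33/8)) - 1*(-13259) = (-183 - 1*33/8*25/8) + 13259 = (-183 - 825/64) + 13259 = -12537/64 + 13259 = 836039/64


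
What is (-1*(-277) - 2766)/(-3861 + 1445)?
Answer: 2489/2416 ≈ 1.0302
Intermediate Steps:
(-1*(-277) - 2766)/(-3861 + 1445) = (277 - 2766)/(-2416) = -2489*(-1/2416) = 2489/2416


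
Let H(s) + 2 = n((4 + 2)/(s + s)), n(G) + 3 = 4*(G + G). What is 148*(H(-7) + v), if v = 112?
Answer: 107300/7 ≈ 15329.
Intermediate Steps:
n(G) = -3 + 8*G (n(G) = -3 + 4*(G + G) = -3 + 4*(2*G) = -3 + 8*G)
H(s) = -5 + 24/s (H(s) = -2 + (-3 + 8*((4 + 2)/(s + s))) = -2 + (-3 + 8*(6/((2*s)))) = -2 + (-3 + 8*(6*(1/(2*s)))) = -2 + (-3 + 8*(3/s)) = -2 + (-3 + 24/s) = -5 + 24/s)
148*(H(-7) + v) = 148*((-5 + 24/(-7)) + 112) = 148*((-5 + 24*(-⅐)) + 112) = 148*((-5 - 24/7) + 112) = 148*(-59/7 + 112) = 148*(725/7) = 107300/7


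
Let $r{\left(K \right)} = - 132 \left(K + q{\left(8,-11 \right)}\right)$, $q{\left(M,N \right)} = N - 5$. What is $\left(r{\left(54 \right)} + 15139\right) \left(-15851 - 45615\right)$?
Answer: $-622220318$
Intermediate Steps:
$q{\left(M,N \right)} = -5 + N$
$r{\left(K \right)} = 2112 - 132 K$ ($r{\left(K \right)} = - 132 \left(K - 16\right) = - 132 \left(-16 + K\right) = 2112 - 132 K$)
$\left(r{\left(54 \right)} + 15139\right) \left(-15851 - 45615\right) = \left(\left(2112 - 7128\right) + 15139\right) \left(-15851 - 45615\right) = \left(\left(2112 - 7128\right) + 15139\right) \left(-61466\right) = \left(-5016 + 15139\right) \left(-61466\right) = 10123 \left(-61466\right) = -622220318$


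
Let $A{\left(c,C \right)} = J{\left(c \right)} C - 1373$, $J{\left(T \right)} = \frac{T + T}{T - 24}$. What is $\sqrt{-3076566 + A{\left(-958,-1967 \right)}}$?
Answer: $\frac{i \sqrt{742957845585}}{491} \approx 1755.5 i$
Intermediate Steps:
$J{\left(T \right)} = \frac{2 T}{-24 + T}$
$A{\left(c,C \right)} = -1373 + \frac{2 C c}{-24 + c}$ ($A{\left(c,C \right)} = \frac{2 c}{-24 + c} C - 1373 = \frac{2 C c}{-24 + c} - 1373 = -1373 + \frac{2 C c}{-24 + c}$)
$\sqrt{-3076566 + A{\left(-958,-1967 \right)}} = \sqrt{-3076566 + \frac{32952 - -1315334 + 2 \left(-1967\right) \left(-958\right)}{-24 - 958}} = \sqrt{-3076566 + \frac{32952 + 1315334 + 3768772}{-982}} = \sqrt{-3076566 - \frac{2558529}{491}} = \sqrt{- \frac{1513152435}{491}} = \frac{i \sqrt{742957845585}}{491}$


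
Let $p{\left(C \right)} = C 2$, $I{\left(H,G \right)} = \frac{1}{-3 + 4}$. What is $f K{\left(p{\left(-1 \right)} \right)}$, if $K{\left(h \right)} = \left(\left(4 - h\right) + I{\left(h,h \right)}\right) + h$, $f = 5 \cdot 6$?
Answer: $150$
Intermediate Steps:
$I{\left(H,G \right)} = 1$ ($I{\left(H,G \right)} = 1^{-1} = 1$)
$p{\left(C \right)} = 2 C$
$f = 30$
$K{\left(h \right)} = 5$ ($K{\left(h \right)} = \left(\left(4 - h\right) + 1\right) + h = \left(5 - h\right) + h = 5$)
$f K{\left(p{\left(-1 \right)} \right)} = 30 \cdot 5 = 150$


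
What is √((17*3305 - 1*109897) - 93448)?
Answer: 2*I*√36790 ≈ 383.61*I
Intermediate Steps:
√((17*3305 - 1*109897) - 93448) = √((56185 - 109897) - 93448) = √(-53712 - 93448) = √(-147160) = 2*I*√36790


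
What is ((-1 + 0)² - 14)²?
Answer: 169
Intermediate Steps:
((-1 + 0)² - 14)² = ((-1)² - 14)² = (1 - 14)² = (-13)² = 169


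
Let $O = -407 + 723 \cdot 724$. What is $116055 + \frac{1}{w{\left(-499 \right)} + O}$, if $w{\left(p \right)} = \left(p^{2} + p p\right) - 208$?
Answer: $\frac{118473470146}{1020839} \approx 1.1606 \cdot 10^{5}$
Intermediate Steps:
$w{\left(p \right)} = -208 + 2 p^{2}$ ($w{\left(p \right)} = \left(p^{2} + p^{2}\right) - 208 = 2 p^{2} - 208 = -208 + 2 p^{2}$)
$O = 523045$ ($O = -407 + 523452 = 523045$)
$116055 + \frac{1}{w{\left(-499 \right)} + O} = 116055 + \frac{1}{\left(-208 + 2 \left(-499\right)^{2}\right) + 523045} = 116055 + \frac{1}{\left(-208 + 2 \cdot 249001\right) + 523045} = 116055 + \frac{1}{\left(-208 + 498002\right) + 523045} = 116055 + \frac{1}{497794 + 523045} = 116055 + \frac{1}{1020839} = \frac{118473470146}{1020839}$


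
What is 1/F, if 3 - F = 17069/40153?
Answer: 40153/103390 ≈ 0.38836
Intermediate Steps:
F = 103390/40153 (F = 3 - 17069/40153 = 103390/40153 ≈ 2.5749)
1/F = 1/(103390/40153) = 40153/103390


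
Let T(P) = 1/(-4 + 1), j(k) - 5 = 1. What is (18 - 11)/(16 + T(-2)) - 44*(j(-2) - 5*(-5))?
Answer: -64087/47 ≈ -1363.6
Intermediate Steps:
j(k) = 6 (j(k) = 5 + 1 = 6)
T(P) = -⅓ (T(P) = 1/(-3) = -⅓)
(18 - 11)/(16 + T(-2)) - 44*(j(-2) - 5*(-5)) = (18 - 11)/(16 - ⅓) - 44*(6 - 5*(-5)) = 7/(47/3) - 44*(6 + 25) = 7*(3/47) - 44*31 = 21/47 - 1364 = -64087/47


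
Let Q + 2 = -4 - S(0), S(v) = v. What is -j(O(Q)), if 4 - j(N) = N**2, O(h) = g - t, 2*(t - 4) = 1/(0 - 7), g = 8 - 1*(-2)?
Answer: 6441/196 ≈ 32.862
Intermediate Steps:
g = 10 (g = 8 + 2 = 10)
t = 55/14 (t = 4 + 1/(2*(0 - 7)) = 4 + (1/2)/(-7) = 4 + (1/2)*(-1/7) = 4 - 1/14 = 55/14 ≈ 3.9286)
Q = -6 (Q = -2 + (-4 - 1*0) = -2 + (-4 + 0) = -2 - 4 = -6)
O(h) = 85/14 (O(h) = 10 - 1*55/14 = 10 - 55/14 = 85/14)
j(N) = 4 - N**2
-j(O(Q)) = -(4 - (85/14)**2) = -(4 - 1*7225/196) = -(4 - 7225/196) = -1*(-6441/196) = 6441/196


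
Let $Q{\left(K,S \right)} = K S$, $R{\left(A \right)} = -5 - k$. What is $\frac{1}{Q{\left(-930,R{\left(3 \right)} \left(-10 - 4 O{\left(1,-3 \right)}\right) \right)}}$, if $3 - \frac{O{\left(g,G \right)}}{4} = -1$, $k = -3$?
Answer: $- \frac{1}{137640} \approx -7.2653 \cdot 10^{-6}$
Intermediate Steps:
$R{\left(A \right)} = -2$ ($R{\left(A \right)} = -5 - -3 = -5 + 3 = -2$)
$O{\left(g,G \right)} = 16$ ($O{\left(g,G \right)} = 12 - -4 = 12 + 4 = 16$)
$\frac{1}{Q{\left(-930,R{\left(3 \right)} \left(-10 - 4 O{\left(1,-3 \right)}\right) \right)}} = \frac{1}{\left(-930\right) \left(- 2 \left(-10 - 64\right)\right)} = \frac{1}{\left(-930\right) \left(\left(-2\right) \left(-74\right)\right)} = \frac{1}{\left(-930\right) 148} = \frac{1}{-137640} = - \frac{1}{137640}$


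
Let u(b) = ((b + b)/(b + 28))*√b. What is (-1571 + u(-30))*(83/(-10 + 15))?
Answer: -130393/5 + 498*I*√30 ≈ -26079.0 + 2727.7*I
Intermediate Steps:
u(b) = 2*b^(3/2)/(28 + b) (u(b) = ((2*b)/(28 + b))*√b = (2*b/(28 + b))*√b = 2*b^(3/2)/(28 + b))
(-1571 + u(-30))*(83/(-10 + 15)) = (-1571 + 2*(-30)^(3/2)/(28 - 30))*(83/(-10 + 15)) = (-1571 + 2*(-30*I*√30)/(-2))*(83/5) = (-1571 + 2*(-30*I*√30)*(-½))*((⅕)*83) = (-1571 + 30*I*√30)*(83/5) = -130393/5 + 498*I*√30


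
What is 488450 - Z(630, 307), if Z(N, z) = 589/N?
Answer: 307722911/630 ≈ 4.8845e+5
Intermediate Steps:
488450 - Z(630, 307) = 488450 - 589/630 = 307722911/630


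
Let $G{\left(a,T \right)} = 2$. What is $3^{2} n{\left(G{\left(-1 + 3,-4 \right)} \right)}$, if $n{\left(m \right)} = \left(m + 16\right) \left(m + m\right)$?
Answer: $648$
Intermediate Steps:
$n{\left(m \right)} = 2 m \left(16 + m\right)$ ($n{\left(m \right)} = \left(16 + m\right) 2 m = 2 m \left(16 + m\right)$)
$3^{2} n{\left(G{\left(-1 + 3,-4 \right)} \right)} = 3^{2} \cdot 2 \cdot 2 \left(16 + 2\right) = 9 \cdot 2 \cdot 2 \cdot 18 = 9 \cdot 72 = 648$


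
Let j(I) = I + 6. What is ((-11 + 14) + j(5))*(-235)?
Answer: -3290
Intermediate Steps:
j(I) = 6 + I
((-11 + 14) + j(5))*(-235) = ((-11 + 14) + (6 + 5))*(-235) = (3 + 11)*(-235) = 14*(-235) = -3290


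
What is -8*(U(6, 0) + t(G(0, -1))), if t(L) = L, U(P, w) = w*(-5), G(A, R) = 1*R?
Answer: 8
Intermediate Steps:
G(A, R) = R
U(P, w) = -5*w
-8*(U(6, 0) + t(G(0, -1))) = -8*(-5*0 - 1) = -8*(0 - 1) = -8*(-1) = 8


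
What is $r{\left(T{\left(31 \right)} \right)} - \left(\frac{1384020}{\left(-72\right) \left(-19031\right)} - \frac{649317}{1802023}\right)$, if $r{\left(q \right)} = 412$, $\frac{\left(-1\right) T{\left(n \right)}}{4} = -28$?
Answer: $\frac{28213938492931}{68588599426} \approx 411.35$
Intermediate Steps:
$T{\left(n \right)} = 112$ ($T{\left(n \right)} = \left(-4\right) \left(-28\right) = 112$)
$r{\left(T{\left(31 \right)} \right)} - \left(\frac{1384020}{\left(-72\right) \left(-19031\right)} - \frac{649317}{1802023}\right) = 412 - \left(\frac{1384020}{\left(-72\right) \left(-19031\right)} - \frac{649317}{1802023}\right) = 412 - \left(\frac{1384020}{1370232} - \frac{649317}{1802023}\right) = 412 - \left(1384020 \cdot \frac{1}{1370232} - \frac{649317}{1802023}\right) = 412 - \left(\frac{38445}{38062} - \frac{649317}{1802023}\right) = 412 - \frac{44564470581}{68588599426} = \frac{28213938492931}{68588599426}$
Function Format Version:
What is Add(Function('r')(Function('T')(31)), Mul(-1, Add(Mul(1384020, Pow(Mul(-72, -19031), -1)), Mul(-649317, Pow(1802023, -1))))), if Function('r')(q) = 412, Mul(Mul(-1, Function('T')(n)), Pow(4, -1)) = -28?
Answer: Rational(28213938492931, 68588599426) ≈ 411.35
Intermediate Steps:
Function('T')(n) = 112 (Function('T')(n) = Mul(-4, -28) = 112)
Add(Function('r')(Function('T')(31)), Mul(-1, Add(Mul(1384020, Pow(Mul(-72, -19031), -1)), Mul(-649317, Pow(1802023, -1))))) = Add(412, Mul(-1, Add(Mul(1384020, Pow(Mul(-72, -19031), -1)), Mul(-649317, Pow(1802023, -1))))) = Add(412, Mul(-1, Add(Mul(1384020, Pow(1370232, -1)), Mul(-649317, Rational(1, 1802023))))) = Add(412, Mul(-1, Add(Mul(1384020, Rational(1, 1370232)), Rational(-649317, 1802023)))) = Add(412, Mul(-1, Add(Rational(38445, 38062), Rational(-649317, 1802023)))) = Add(412, Mul(-1, Rational(44564470581, 68588599426))) = Add(412, Rational(-44564470581, 68588599426)) = Rational(28213938492931, 68588599426)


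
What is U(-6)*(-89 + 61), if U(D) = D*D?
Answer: -1008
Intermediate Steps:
U(D) = D**2
U(-6)*(-89 + 61) = (-6)**2*(-89 + 61) = 36*(-28) = -1008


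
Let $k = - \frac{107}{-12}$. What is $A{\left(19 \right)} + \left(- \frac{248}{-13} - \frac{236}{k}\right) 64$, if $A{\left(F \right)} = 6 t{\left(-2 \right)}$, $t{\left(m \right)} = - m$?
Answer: $- \frac{641228}{1391} \approx -460.98$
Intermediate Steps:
$k = \frac{107}{12}$ ($k = \left(-107\right) \left(- \frac{1}{12}\right) = \frac{107}{12} \approx 8.9167$)
$A{\left(F \right)} = 12$ ($A{\left(F \right)} = 6 \left(\left(-1\right) \left(-2\right)\right) = 6 \cdot 2 = 12$)
$A{\left(19 \right)} + \left(- \frac{248}{-13} - \frac{236}{k}\right) 64 = 12 + \left(- \frac{248}{-13} - \frac{236}{\frac{107}{12}}\right) 64 = 12 + \left(\left(-248\right) \left(- \frac{1}{13}\right) - \frac{2832}{107}\right) 64 = 12 + \left(\frac{248}{13} - \frac{2832}{107}\right) 64 = 12 - \frac{657920}{1391} = - \frac{641228}{1391}$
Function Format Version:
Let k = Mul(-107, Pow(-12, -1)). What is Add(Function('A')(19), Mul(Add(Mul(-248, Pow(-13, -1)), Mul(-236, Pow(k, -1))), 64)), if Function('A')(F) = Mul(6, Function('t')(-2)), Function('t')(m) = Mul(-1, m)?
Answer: Rational(-641228, 1391) ≈ -460.98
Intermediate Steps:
k = Rational(107, 12) (k = Mul(-107, Rational(-1, 12)) = Rational(107, 12) ≈ 8.9167)
Function('A')(F) = 12 (Function('A')(F) = Mul(6, Mul(-1, -2)) = Mul(6, 2) = 12)
Add(Function('A')(19), Mul(Add(Mul(-248, Pow(-13, -1)), Mul(-236, Pow(k, -1))), 64)) = Add(12, Mul(Add(Mul(-248, Pow(-13, -1)), Mul(-236, Pow(Rational(107, 12), -1))), 64)) = Add(12, Mul(Add(Mul(-248, Rational(-1, 13)), Mul(-236, Rational(12, 107))), 64)) = Add(12, Mul(Add(Rational(248, 13), Rational(-2832, 107)), 64)) = Add(12, Mul(Rational(-10280, 1391), 64)) = Add(12, Rational(-657920, 1391)) = Rational(-641228, 1391)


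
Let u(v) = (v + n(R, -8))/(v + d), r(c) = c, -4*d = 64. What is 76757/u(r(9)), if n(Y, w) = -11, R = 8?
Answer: 537299/2 ≈ 2.6865e+5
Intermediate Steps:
d = -16 (d = -1/4*64 = -16)
u(v) = (-11 + v)/(-16 + v) (u(v) = (v - 11)/(v - 16) = (-11 + v)/(-16 + v))
76757/u(r(9)) = 76757/(((-11 + 9)/(-16 + 9))) = 76757/((-2/(-7))) = 76757/((-1/7*(-2))) = 76757/(2/7) = 76757*(7/2) = 537299/2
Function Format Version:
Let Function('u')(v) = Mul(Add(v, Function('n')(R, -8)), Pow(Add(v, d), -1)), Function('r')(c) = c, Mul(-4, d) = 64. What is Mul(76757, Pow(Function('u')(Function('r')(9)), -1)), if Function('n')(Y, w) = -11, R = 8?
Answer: Rational(537299, 2) ≈ 2.6865e+5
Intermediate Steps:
d = -16 (d = Mul(Rational(-1, 4), 64) = -16)
Function('u')(v) = Mul(Pow(Add(-16, v), -1), Add(-11, v)) (Function('u')(v) = Mul(Add(v, -11), Pow(Add(v, -16), -1)) = Mul(Add(-11, v), Pow(Add(-16, v), -1)) = Mul(Pow(Add(-16, v), -1), Add(-11, v)))
Mul(76757, Pow(Function('u')(Function('r')(9)), -1)) = Mul(76757, Pow(Mul(Pow(Add(-16, 9), -1), Add(-11, 9)), -1)) = Mul(76757, Pow(Mul(Pow(-7, -1), -2), -1)) = Mul(76757, Pow(Mul(Rational(-1, 7), -2), -1)) = Mul(76757, Pow(Rational(2, 7), -1)) = Mul(76757, Rational(7, 2)) = Rational(537299, 2)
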